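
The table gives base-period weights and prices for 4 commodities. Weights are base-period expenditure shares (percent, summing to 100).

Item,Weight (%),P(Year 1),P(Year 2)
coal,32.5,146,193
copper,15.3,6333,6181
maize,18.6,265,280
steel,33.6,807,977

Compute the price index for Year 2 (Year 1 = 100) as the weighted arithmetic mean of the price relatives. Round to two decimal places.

coal: 32.5 × (193/146) = 32.5 × 1.321918 = 42.9623
copper: 15.3 × (6181/6333) = 15.3 × 0.975999 = 14.9328
maize: 18.6 × (280/265) = 18.6 × 1.056604 = 19.6528
steel: 33.6 × (977/807) = 33.6 × 1.210657 = 40.6781
Index = Σ wᵢ·(p₁ᵢ/p₀ᵢ) = 42.9623 + 14.9328 + 19.6528 + 40.6781 = 118.2260

118.23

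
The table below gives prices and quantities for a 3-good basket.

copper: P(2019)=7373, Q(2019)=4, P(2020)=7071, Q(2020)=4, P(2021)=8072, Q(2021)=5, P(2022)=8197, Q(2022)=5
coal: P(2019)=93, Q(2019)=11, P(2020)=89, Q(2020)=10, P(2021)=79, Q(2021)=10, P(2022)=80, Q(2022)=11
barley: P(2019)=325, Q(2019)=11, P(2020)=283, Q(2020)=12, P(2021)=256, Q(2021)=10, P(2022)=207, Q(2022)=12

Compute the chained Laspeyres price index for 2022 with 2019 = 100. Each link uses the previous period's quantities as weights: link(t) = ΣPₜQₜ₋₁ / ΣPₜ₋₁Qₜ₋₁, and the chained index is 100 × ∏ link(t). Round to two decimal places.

105.76

Link 2019→2020:
ΣP(2020)Q(2019) = 7071×4 + 89×11 + 283×11 = 28284 + 979 + 3113 = 32376
ΣP(2019)Q(2019) = 7373×4 + 93×11 + 325×11 = 29492 + 1023 + 3575 = 34090
link = 32376/34090 = 0.949721
Link 2020→2021:
ΣP(2021)Q(2020) = 8072×4 + 79×10 + 256×12 = 32288 + 790 + 3072 = 36150
ΣP(2020)Q(2020) = 7071×4 + 89×10 + 283×12 = 28284 + 890 + 3396 = 32570
link = 36150/32570 = 1.109917
Link 2021→2022:
ΣP(2022)Q(2021) = 8197×5 + 80×10 + 207×10 = 40985 + 800 + 2070 = 43855
ΣP(2021)Q(2021) = 8072×5 + 79×10 + 256×10 = 40360 + 790 + 2560 = 43710
link = 43855/43710 = 1.003317
Chained index = 100 × 0.949721 × 1.109917 × 1.003317 = 105.7609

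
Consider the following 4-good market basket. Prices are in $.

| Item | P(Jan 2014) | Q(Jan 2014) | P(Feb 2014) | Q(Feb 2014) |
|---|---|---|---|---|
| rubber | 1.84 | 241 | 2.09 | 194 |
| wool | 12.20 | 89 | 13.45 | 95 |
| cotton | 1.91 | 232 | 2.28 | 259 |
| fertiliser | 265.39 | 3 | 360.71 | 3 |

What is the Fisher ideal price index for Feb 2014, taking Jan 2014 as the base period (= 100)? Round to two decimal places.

119.59

Laspeyres component (base-period weights):
ΣP(Feb 2014)Q(Jan 2014) = 2.09×241 + 13.45×89 + 2.28×232 + 360.71×3 = 503.69 + 1197.05 + 528.96 + 1082.13 = 3311.83
ΣP(Jan 2014)Q(Jan 2014) = 1.84×241 + 12.20×89 + 1.91×232 + 265.39×3 = 443.44 + 1085.8 + 443.12 + 796.17 = 2768.53
L = 3311.83 / 2768.53 × 100 = 119.6241
Paasche component (current-period weights):
ΣP(Feb 2014)Q(Feb 2014) = 2.09×194 + 13.45×95 + 2.28×259 + 360.71×3 = 405.46 + 1277.75 + 590.52 + 1082.13 = 3355.86
ΣP(Jan 2014)Q(Feb 2014) = 1.84×194 + 12.20×95 + 1.91×259 + 265.39×3 = 356.96 + 1159 + 494.69 + 796.17 = 2806.82
P = 3355.86 / 2806.82 × 100 = 119.5609
Fisher = √(L × P) = √(119.6241 × 119.5609) = 119.5925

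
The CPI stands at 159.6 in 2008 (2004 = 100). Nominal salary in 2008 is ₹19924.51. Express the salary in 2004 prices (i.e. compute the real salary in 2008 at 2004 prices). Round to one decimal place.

Real = Nominal ÷ (Index/100) = 19924.51 ÷ (159.6/100)
     = 19924.51 ÷ 1.596 = 12484.0288

12484.0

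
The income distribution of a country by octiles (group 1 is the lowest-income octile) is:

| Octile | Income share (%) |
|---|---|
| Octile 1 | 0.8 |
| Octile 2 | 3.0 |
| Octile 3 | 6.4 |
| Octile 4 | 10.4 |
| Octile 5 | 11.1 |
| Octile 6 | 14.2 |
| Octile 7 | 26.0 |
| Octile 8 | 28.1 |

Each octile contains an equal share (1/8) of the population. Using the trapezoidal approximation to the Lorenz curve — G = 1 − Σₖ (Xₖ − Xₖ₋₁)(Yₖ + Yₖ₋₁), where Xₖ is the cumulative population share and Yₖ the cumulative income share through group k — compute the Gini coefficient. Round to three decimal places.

Cumulative income shares Yₖ: 0.0080, 0.0380, 0.1020, 0.2060, 0.3170, 0.4590, 0.7190, 1.0000
Σ (Xₖ−Xₖ₋₁)(Yₖ+Yₖ₋₁) = (1/8)(0.0080+0.0000) + (1/8)(0.0380+0.0080) + (1/8)(0.1020+0.0380) + (1/8)(0.2060+0.1020) + (1/8)(0.3170+0.2060) + (1/8)(0.4590+0.3170) + (1/8)(0.7190+0.4590) + (1/8)(1.0000+0.7190)
  = 0.0010 + 0.0057 + 0.0175 + 0.0385 + 0.0654 + 0.0970 + 0.1472 + 0.2149 = 0.5872
G = 1 − 0.5872 = 0.4128

0.413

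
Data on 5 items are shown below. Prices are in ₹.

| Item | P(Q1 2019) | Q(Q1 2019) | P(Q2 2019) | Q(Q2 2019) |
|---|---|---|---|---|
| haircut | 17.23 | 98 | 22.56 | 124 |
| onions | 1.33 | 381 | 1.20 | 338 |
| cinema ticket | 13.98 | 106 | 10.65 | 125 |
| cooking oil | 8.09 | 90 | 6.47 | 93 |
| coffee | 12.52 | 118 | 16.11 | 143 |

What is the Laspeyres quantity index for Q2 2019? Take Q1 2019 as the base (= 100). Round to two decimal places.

116.89

Laspeyres quantity index uses base-period prices as weights.
ΣP(Q1 2019)·Q(Q2 2019) = 17.23×124 + 1.33×338 + 13.98×125 + 8.09×93 + 12.52×143 = 2136.52 + 449.54 + 1747.5 + 752.37 + 1790.36 = 6876.29
ΣP(Q1 2019)·Q(Q1 2019) = 17.23×98 + 1.33×381 + 13.98×106 + 8.09×90 + 12.52×118 = 1688.54 + 506.73 + 1481.88 + 728.1 + 1477.36 = 5882.61
Index = 6876.29 / 5882.61 × 100 = 116.8918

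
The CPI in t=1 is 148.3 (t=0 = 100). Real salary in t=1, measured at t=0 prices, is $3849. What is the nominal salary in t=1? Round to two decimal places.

Nominal = Real × (Index/100) = 3849 × (148.3/100)
        = 3849 × 1.483 = 5708.0670

5708.07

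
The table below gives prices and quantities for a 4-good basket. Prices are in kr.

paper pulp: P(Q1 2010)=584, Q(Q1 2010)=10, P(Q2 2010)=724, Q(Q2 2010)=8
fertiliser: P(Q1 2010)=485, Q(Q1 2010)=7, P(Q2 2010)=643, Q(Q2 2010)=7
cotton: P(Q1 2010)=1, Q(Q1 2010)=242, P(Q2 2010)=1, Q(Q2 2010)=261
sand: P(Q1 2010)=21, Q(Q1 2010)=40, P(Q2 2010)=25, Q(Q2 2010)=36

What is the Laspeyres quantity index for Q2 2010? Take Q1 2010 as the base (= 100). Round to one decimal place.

88.0

Laspeyres quantity index uses base-period prices as weights.
ΣP(Q1 2010)·Q(Q2 2010) = 584×8 + 485×7 + 1×261 + 21×36 = 4672 + 3395 + 261 + 756 = 9084
ΣP(Q1 2010)·Q(Q1 2010) = 584×10 + 485×7 + 1×242 + 21×40 = 5840 + 3395 + 242 + 840 = 10317
Index = 9084 / 10317 × 100 = 88.0489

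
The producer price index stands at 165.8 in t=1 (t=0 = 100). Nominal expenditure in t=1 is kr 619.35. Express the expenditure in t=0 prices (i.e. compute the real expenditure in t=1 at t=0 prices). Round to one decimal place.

Real = Nominal ÷ (Index/100) = 619.35 ÷ (165.8/100)
     = 619.35 ÷ 1.658 = 373.5525

373.6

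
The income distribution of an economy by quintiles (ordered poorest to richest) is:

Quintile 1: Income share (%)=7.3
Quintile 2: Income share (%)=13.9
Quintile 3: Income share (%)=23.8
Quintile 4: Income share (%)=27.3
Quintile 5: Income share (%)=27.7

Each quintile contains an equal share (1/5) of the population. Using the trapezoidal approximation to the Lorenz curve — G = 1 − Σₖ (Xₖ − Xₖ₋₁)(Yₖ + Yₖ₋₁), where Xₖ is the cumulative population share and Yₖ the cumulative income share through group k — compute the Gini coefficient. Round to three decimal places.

Cumulative income shares Yₖ: 0.0730, 0.2120, 0.4500, 0.7230, 1.0000
Σ (Xₖ−Xₖ₋₁)(Yₖ+Yₖ₋₁) = (1/5)(0.0730+0.0000) + (1/5)(0.2120+0.0730) + (1/5)(0.4500+0.2120) + (1/5)(0.7230+0.4500) + (1/5)(1.0000+0.7230)
  = 0.0146 + 0.0570 + 0.1324 + 0.2346 + 0.3446 = 0.7832
G = 1 − 0.7832 = 0.2168

0.217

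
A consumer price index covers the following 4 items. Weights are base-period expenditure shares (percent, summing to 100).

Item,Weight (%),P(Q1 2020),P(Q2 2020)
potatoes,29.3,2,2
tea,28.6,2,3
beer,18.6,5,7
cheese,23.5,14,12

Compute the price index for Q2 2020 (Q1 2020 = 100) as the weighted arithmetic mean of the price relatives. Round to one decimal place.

118.4

potatoes: 29.3 × (2/2) = 29.3 × 1.000000 = 29.3000
tea: 28.6 × (3/2) = 28.6 × 1.500000 = 42.9000
beer: 18.6 × (7/5) = 18.6 × 1.400000 = 26.0400
cheese: 23.5 × (12/14) = 23.5 × 0.857143 = 20.1429
Index = Σ wᵢ·(p₁ᵢ/p₀ᵢ) = 29.3000 + 42.9000 + 26.0400 + 20.1429 = 118.3829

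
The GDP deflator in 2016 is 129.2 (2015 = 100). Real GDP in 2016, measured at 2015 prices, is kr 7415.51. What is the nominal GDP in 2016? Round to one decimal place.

Nominal = Real × (Index/100) = 7415.51 × (129.2/100)
        = 7415.51 × 1.292 = 9580.8389

9580.8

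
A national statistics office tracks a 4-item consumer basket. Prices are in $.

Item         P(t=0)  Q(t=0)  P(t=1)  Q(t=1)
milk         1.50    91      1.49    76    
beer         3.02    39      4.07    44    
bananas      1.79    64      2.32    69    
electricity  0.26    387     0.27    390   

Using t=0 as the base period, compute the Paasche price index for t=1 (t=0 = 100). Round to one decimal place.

Paasche price index uses current-period quantities as weights.
ΣP(t=1)·Q(t=1) = 1.49×76 + 4.07×44 + 2.32×69 + 0.27×390 = 113.24 + 179.08 + 160.08 + 105.3 = 557.7
ΣP(t=0)·Q(t=1) = 1.50×76 + 3.02×44 + 1.79×69 + 0.26×390 = 114 + 132.88 + 123.51 + 101.4 = 471.79
Index = 557.7 / 471.79 × 100 = 118.2094

118.2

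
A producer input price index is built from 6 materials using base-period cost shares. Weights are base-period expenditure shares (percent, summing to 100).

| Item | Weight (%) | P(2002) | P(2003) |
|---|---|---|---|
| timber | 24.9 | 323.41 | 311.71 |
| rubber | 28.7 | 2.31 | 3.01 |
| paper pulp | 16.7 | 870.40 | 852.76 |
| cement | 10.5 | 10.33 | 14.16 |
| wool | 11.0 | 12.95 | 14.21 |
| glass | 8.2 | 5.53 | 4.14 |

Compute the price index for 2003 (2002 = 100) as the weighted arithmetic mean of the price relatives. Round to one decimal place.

110.4

timber: 24.9 × (311.71/323.41) = 24.9 × 0.963823 = 23.9992
rubber: 28.7 × (3.01/2.31) = 28.7 × 1.303030 = 37.3970
paper pulp: 16.7 × (852.76/870.40) = 16.7 × 0.979733 = 16.3615
cement: 10.5 × (14.16/10.33) = 10.5 × 1.370765 = 14.3930
wool: 11.0 × (14.21/12.95) = 11.0 × 1.097297 = 12.0703
glass: 8.2 × (4.14/5.53) = 8.2 × 0.748644 = 6.1389
Index = Σ wᵢ·(p₁ᵢ/p₀ᵢ) = 23.9992 + 37.3970 + 16.3615 + 14.3930 + 12.0703 + 6.1389 = 110.3599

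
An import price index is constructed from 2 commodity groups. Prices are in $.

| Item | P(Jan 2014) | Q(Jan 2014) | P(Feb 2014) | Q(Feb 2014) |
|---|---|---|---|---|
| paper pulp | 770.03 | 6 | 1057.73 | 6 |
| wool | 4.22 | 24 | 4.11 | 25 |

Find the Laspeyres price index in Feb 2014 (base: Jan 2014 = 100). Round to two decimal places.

Laspeyres price index uses base-period quantities as weights.
ΣP(Feb 2014)·Q(Jan 2014) = 1057.73×6 + 4.11×24 = 6346.38 + 98.64 = 6445.02
ΣP(Jan 2014)·Q(Jan 2014) = 770.03×6 + 4.22×24 = 4620.18 + 101.28 = 4721.46
Index = 6445.02 / 4721.46 × 100 = 136.5048

136.50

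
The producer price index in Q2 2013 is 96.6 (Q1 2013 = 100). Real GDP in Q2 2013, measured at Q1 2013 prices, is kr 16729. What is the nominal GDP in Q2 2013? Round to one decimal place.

16160.2

Nominal = Real × (Index/100) = 16729 × (96.6/100)
        = 16729 × 0.966 = 16160.2140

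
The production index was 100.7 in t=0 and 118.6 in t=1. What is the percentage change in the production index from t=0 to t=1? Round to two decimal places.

Change = (118.6 − 100.7) / 100.7 × 100
       = 17.9 / 100.7 × 100 = 17.7756%

17.78%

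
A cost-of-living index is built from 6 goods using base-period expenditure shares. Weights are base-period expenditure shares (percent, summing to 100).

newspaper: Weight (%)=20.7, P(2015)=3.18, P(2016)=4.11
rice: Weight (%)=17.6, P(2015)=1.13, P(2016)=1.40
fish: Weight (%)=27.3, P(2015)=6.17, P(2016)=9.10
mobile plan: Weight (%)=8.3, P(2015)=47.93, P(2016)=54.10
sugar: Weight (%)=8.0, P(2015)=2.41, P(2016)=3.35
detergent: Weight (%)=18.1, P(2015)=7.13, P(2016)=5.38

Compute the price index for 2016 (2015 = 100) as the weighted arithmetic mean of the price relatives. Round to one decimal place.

newspaper: 20.7 × (4.11/3.18) = 20.7 × 1.292453 = 26.7538
rice: 17.6 × (1.40/1.13) = 17.6 × 1.238938 = 21.8053
fish: 27.3 × (9.10/6.17) = 27.3 × 1.474878 = 40.2642
mobile plan: 8.3 × (54.10/47.93) = 8.3 × 1.128729 = 9.3685
sugar: 8.0 × (3.35/2.41) = 8.0 × 1.390041 = 11.1203
detergent: 18.1 × (5.38/7.13) = 18.1 × 0.754558 = 13.6575
Index = Σ wᵢ·(p₁ᵢ/p₀ᵢ) = 26.7538 + 21.8053 + 40.2642 + 9.3685 + 11.1203 + 13.6575 = 122.9696

123.0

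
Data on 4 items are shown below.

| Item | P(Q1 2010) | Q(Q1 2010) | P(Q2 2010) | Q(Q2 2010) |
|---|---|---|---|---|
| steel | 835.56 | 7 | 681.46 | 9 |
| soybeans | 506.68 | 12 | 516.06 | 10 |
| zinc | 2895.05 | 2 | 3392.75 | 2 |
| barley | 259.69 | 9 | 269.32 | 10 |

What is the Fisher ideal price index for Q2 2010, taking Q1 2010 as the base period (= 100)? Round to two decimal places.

99.81

Laspeyres component (base-period weights):
ΣP(Q2 2010)Q(Q1 2010) = 681.46×7 + 516.06×12 + 3392.75×2 + 269.32×9 = 4770.22 + 6192.72 + 6785.5 + 2423.88 = 20172.32
ΣP(Q1 2010)Q(Q1 2010) = 835.56×7 + 506.68×12 + 2895.05×2 + 259.69×9 = 5848.92 + 6080.16 + 5790.1 + 2337.21 = 20056.39
L = 20172.32 / 20056.39 × 100 = 100.5780
Paasche component (current-period weights):
ΣP(Q2 2010)Q(Q2 2010) = 681.46×9 + 516.06×10 + 3392.75×2 + 269.32×10 = 6133.14 + 5160.6 + 6785.5 + 2693.2 = 20772.44
ΣP(Q1 2010)Q(Q2 2010) = 835.56×9 + 506.68×10 + 2895.05×2 + 259.69×10 = 7520.04 + 5066.8 + 5790.1 + 2596.9 = 20973.84
P = 20772.44 / 20973.84 × 100 = 99.0398
Fisher = √(L × P) = √(100.5780 × 99.0398) = 99.8059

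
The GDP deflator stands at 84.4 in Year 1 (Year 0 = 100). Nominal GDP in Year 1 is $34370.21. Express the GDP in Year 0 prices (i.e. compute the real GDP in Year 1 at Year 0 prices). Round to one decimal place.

40723.0

Real = Nominal ÷ (Index/100) = 34370.21 ÷ (84.4/100)
     = 34370.21 ÷ 0.844 = 40722.9976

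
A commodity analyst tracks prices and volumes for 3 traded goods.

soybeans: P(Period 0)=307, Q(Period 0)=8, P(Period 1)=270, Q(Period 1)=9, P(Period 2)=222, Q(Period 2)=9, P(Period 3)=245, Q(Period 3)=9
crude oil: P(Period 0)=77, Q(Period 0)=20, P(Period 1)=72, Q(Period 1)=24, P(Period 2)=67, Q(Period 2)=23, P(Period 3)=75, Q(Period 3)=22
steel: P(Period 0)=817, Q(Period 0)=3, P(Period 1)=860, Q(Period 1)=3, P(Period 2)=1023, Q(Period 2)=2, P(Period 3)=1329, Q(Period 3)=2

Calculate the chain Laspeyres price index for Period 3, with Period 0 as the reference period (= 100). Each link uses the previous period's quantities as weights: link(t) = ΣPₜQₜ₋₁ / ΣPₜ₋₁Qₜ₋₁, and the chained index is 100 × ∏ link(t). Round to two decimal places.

112.02

Link Period 0→Period 1:
ΣP(Period 1)Q(Period 0) = 270×8 + 72×20 + 860×3 = 2160 + 1440 + 2580 = 6180
ΣP(Period 0)Q(Period 0) = 307×8 + 77×20 + 817×3 = 2456 + 1540 + 2451 = 6447
link = 6180/6447 = 0.958585
Link Period 1→Period 2:
ΣP(Period 2)Q(Period 1) = 222×9 + 67×24 + 1023×3 = 1998 + 1608 + 3069 = 6675
ΣP(Period 1)Q(Period 1) = 270×9 + 72×24 + 860×3 = 2430 + 1728 + 2580 = 6738
link = 6675/6738 = 0.990650
Link Period 2→Period 3:
ΣP(Period 3)Q(Period 2) = 245×9 + 75×23 + 1329×2 = 2205 + 1725 + 2658 = 6588
ΣP(Period 2)Q(Period 2) = 222×9 + 67×23 + 1023×2 = 1998 + 1541 + 2046 = 5585
link = 6588/5585 = 1.179588
Chained index = 100 × 0.958585 × 0.990650 × 1.179588 = 112.0164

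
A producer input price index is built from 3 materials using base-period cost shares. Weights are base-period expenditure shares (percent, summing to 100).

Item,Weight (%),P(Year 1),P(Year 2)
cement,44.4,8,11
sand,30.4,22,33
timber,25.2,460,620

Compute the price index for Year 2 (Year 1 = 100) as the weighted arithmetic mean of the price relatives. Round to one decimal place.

cement: 44.4 × (11/8) = 44.4 × 1.375000 = 61.0500
sand: 30.4 × (33/22) = 30.4 × 1.500000 = 45.6000
timber: 25.2 × (620/460) = 25.2 × 1.347826 = 33.9652
Index = Σ wᵢ·(p₁ᵢ/p₀ᵢ) = 61.0500 + 45.6000 + 33.9652 = 140.6152

140.6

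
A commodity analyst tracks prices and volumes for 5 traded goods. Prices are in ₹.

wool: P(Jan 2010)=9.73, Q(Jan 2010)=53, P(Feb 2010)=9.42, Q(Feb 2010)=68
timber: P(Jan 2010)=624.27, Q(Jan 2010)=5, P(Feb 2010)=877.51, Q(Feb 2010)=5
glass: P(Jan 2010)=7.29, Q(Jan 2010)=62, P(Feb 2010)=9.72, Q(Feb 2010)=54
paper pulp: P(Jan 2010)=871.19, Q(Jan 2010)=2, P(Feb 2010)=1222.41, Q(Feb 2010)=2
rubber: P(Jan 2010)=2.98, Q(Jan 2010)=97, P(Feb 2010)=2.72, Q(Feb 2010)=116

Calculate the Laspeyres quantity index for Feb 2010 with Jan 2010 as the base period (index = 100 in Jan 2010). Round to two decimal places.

102.36

Laspeyres quantity index uses base-period prices as weights.
ΣP(Jan 2010)·Q(Feb 2010) = 9.73×68 + 624.27×5 + 7.29×54 + 871.19×2 + 2.98×116 = 661.64 + 3121.35 + 393.66 + 1742.38 + 345.68 = 6264.71
ΣP(Jan 2010)·Q(Jan 2010) = 9.73×53 + 624.27×5 + 7.29×62 + 871.19×2 + 2.98×97 = 515.69 + 3121.35 + 451.98 + 1742.38 + 289.06 = 6120.46
Index = 6264.71 / 6120.46 × 100 = 102.3568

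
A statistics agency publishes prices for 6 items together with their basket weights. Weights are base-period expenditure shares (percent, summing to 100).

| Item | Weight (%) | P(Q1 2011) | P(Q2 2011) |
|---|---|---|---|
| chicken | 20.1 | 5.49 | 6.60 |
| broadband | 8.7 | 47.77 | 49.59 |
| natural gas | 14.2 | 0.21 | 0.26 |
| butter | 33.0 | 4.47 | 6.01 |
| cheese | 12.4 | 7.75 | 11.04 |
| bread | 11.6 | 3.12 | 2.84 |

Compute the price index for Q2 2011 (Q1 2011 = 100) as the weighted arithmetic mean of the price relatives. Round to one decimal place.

123.4

chicken: 20.1 × (6.60/5.49) = 20.1 × 1.202186 = 24.1639
broadband: 8.7 × (49.59/47.77) = 8.7 × 1.038099 = 9.0315
natural gas: 14.2 × (0.26/0.21) = 14.2 × 1.238095 = 17.5810
butter: 33.0 × (6.01/4.47) = 33.0 × 1.344519 = 44.3691
cheese: 12.4 × (11.04/7.75) = 12.4 × 1.424516 = 17.6640
bread: 11.6 × (2.84/3.12) = 11.6 × 0.910256 = 10.5590
Index = Σ wᵢ·(p₁ᵢ/p₀ᵢ) = 24.1639 + 9.0315 + 17.5810 + 44.3691 + 17.6640 + 10.5590 = 123.3685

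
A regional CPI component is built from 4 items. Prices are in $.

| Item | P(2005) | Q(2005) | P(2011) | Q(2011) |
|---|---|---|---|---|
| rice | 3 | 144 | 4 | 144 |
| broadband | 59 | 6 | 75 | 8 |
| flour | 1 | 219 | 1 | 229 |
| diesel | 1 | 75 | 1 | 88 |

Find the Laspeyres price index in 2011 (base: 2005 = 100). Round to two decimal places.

Laspeyres price index uses base-period quantities as weights.
ΣP(2011)·Q(2005) = 4×144 + 75×6 + 1×219 + 1×75 = 576 + 450 + 219 + 75 = 1320
ΣP(2005)·Q(2005) = 3×144 + 59×6 + 1×219 + 1×75 = 432 + 354 + 219 + 75 = 1080
Index = 1320 / 1080 × 100 = 122.2222

122.22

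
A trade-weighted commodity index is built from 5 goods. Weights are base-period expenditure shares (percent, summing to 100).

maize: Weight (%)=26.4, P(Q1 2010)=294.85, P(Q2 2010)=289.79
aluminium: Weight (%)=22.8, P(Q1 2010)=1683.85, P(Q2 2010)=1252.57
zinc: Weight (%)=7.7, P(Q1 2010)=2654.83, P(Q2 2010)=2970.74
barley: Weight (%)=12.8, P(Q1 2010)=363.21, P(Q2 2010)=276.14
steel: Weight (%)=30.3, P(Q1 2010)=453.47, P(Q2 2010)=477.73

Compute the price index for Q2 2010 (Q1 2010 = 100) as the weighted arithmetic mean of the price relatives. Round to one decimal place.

93.2

maize: 26.4 × (289.79/294.85) = 26.4 × 0.982839 = 25.9469
aluminium: 22.8 × (1252.57/1683.85) = 22.8 × 0.743873 = 16.9603
zinc: 7.7 × (2970.74/2654.83) = 7.7 × 1.118994 = 8.6163
barley: 12.8 × (276.14/363.21) = 12.8 × 0.760276 = 9.7315
steel: 30.3 × (477.73/453.47) = 30.3 × 1.053499 = 31.9210
Index = Σ wᵢ·(p₁ᵢ/p₀ᵢ) = 25.9469 + 16.9603 + 8.6163 + 9.7315 + 31.9210 = 93.1760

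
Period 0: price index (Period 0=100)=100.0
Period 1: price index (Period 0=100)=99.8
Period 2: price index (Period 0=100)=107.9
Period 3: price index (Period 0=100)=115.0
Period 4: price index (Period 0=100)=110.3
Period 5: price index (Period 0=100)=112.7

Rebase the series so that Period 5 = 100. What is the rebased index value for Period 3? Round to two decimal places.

Rebased(Period 3) = 115.0 / 112.7 × 100 = 102.0408

102.04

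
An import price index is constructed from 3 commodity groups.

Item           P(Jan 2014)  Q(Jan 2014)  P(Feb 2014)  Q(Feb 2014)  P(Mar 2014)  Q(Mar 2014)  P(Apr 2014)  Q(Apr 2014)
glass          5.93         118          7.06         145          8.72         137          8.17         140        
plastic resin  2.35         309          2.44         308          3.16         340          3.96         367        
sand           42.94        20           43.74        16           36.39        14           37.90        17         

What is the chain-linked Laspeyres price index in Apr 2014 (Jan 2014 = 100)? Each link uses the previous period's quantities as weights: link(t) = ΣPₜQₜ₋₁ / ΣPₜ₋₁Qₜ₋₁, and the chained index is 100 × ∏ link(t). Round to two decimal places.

132.39

Link Jan 2014→Feb 2014:
ΣP(Feb 2014)Q(Jan 2014) = 7.06×118 + 2.44×309 + 43.74×20 = 833.08 + 753.96 + 874.8 = 2461.84
ΣP(Jan 2014)Q(Jan 2014) = 5.93×118 + 2.35×309 + 42.94×20 = 699.74 + 726.15 + 858.8 = 2284.69
link = 2461.84/2284.69 = 1.077538
Link Feb 2014→Mar 2014:
ΣP(Mar 2014)Q(Feb 2014) = 8.72×145 + 3.16×308 + 36.39×16 = 1264.4 + 973.28 + 582.24 = 2819.92
ΣP(Feb 2014)Q(Feb 2014) = 7.06×145 + 2.44×308 + 43.74×16 = 1023.7 + 751.52 + 699.84 = 2475.06
link = 2819.92/2475.06 = 1.139334
Link Mar 2014→Apr 2014:
ΣP(Apr 2014)Q(Mar 2014) = 8.17×137 + 3.96×340 + 37.90×14 = 1119.29 + 1346.4 + 530.6 = 2996.29
ΣP(Mar 2014)Q(Mar 2014) = 8.72×137 + 3.16×340 + 36.39×14 = 1194.64 + 1074.4 + 509.46 = 2778.5
link = 2996.29/2778.5 = 1.078384
Chained index = 100 × 1.077538 × 1.139334 × 1.078384 = 132.3906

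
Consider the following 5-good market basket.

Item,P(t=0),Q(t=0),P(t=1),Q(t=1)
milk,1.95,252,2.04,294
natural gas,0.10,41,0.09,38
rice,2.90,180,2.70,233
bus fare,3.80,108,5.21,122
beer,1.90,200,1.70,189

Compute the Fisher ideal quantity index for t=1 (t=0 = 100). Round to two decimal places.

Laspeyres component (base-period weights):
ΣP(t=0)Q(t=1) = 1.95×294 + 0.10×38 + 2.90×233 + 3.80×122 + 1.90×189 = 573.3 + 3.8 + 675.7 + 463.6 + 359.1 = 2075.5
ΣP(t=0)Q(t=0) = 1.95×252 + 0.10×41 + 2.90×180 + 3.80×108 + 1.90×200 = 491.4 + 4.1 + 522 + 410.4 + 380 = 1807.9
L = 2075.5 / 1807.9 × 100 = 114.8017
Paasche component (current-period weights):
ΣP(t=1)Q(t=1) = 2.04×294 + 0.09×38 + 2.70×233 + 5.21×122 + 1.70×189 = 599.76 + 3.42 + 629.1 + 635.62 + 321.3 = 2189.2
ΣP(t=1)Q(t=0) = 2.04×252 + 0.09×41 + 2.70×180 + 5.21×108 + 1.70×200 = 514.08 + 3.69 + 486 + 562.68 + 340 = 1906.45
P = 2189.2 / 1906.45 × 100 = 114.8312
Fisher = √(L × P) = √(114.8017 × 114.8312) = 114.8165

114.82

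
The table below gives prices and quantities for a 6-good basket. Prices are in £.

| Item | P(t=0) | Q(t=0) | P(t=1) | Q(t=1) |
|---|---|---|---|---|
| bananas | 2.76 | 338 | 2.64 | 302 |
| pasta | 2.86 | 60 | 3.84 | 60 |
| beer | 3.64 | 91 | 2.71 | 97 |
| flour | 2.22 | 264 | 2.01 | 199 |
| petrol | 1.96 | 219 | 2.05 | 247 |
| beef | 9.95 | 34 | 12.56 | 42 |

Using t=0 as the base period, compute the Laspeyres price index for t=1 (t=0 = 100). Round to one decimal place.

99.5

Laspeyres price index uses base-period quantities as weights.
ΣP(t=1)·Q(t=0) = 2.64×338 + 3.84×60 + 2.71×91 + 2.01×264 + 2.05×219 + 12.56×34 = 892.32 + 230.4 + 246.61 + 530.64 + 448.95 + 427.04 = 2775.96
ΣP(t=0)·Q(t=0) = 2.76×338 + 2.86×60 + 3.64×91 + 2.22×264 + 1.96×219 + 9.95×34 = 932.88 + 171.6 + 331.24 + 586.08 + 429.24 + 338.3 = 2789.34
Index = 2775.96 / 2789.34 × 100 = 99.5203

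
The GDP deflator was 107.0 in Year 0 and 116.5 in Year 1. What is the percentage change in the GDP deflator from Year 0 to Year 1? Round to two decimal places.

8.88%

Change = (116.5 − 107.0) / 107.0 × 100
       = 9.5 / 107.0 × 100 = 8.8785%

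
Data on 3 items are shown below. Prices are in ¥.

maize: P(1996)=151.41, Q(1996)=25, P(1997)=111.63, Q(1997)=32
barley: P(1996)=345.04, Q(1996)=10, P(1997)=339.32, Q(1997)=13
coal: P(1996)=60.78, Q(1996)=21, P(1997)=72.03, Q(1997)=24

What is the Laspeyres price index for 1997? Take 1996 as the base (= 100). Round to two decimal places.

Laspeyres price index uses base-period quantities as weights.
ΣP(1997)·Q(1996) = 111.63×25 + 339.32×10 + 72.03×21 = 2790.75 + 3393.2 + 1512.63 = 7696.58
ΣP(1996)·Q(1996) = 151.41×25 + 345.04×10 + 60.78×21 = 3785.25 + 3450.4 + 1276.38 = 8512.03
Index = 7696.58 / 8512.03 × 100 = 90.4200

90.42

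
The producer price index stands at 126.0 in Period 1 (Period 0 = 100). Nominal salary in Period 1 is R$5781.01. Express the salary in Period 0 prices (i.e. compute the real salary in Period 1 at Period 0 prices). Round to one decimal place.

4588.1

Real = Nominal ÷ (Index/100) = 5781.01 ÷ (126.0/100)
     = 5781.01 ÷ 1.260 = 4588.1032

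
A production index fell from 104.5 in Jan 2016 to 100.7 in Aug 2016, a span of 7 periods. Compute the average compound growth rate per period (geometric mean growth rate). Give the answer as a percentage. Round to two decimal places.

-0.53%

Growth factor = (100.7/104.5)^(1/7) = (0.963636)^(1/7) = 0.994722
Growth rate = 0.994722 − 1 = -0.005278 = -0.5278%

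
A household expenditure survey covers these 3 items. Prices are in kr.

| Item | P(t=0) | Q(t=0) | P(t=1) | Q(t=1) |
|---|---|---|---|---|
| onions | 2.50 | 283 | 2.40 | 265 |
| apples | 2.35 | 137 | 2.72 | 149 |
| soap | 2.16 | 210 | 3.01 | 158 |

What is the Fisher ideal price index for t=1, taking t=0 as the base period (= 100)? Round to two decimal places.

Laspeyres component (base-period weights):
ΣP(t=1)Q(t=0) = 2.40×283 + 2.72×137 + 3.01×210 = 679.2 + 372.64 + 632.1 = 1683.94
ΣP(t=0)Q(t=0) = 2.50×283 + 2.35×137 + 2.16×210 = 707.5 + 321.95 + 453.6 = 1483.05
L = 1683.94 / 1483.05 × 100 = 113.5457
Paasche component (current-period weights):
ΣP(t=1)Q(t=1) = 2.40×265 + 2.72×149 + 3.01×158 = 636 + 405.28 + 475.58 = 1516.86
ΣP(t=0)Q(t=1) = 2.50×265 + 2.35×149 + 2.16×158 = 662.5 + 350.15 + 341.28 = 1353.93
P = 1516.86 / 1353.93 × 100 = 112.0339
Fisher = √(L × P) = √(113.5457 × 112.0339) = 112.7873

112.79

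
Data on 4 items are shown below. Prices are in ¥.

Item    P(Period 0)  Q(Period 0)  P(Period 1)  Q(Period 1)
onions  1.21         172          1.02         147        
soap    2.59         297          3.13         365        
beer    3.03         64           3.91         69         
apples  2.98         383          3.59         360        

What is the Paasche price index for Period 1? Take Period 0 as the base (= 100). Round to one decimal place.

Paasche price index uses current-period quantities as weights.
ΣP(Period 1)·Q(Period 1) = 1.02×147 + 3.13×365 + 3.91×69 + 3.59×360 = 149.94 + 1142.45 + 269.79 + 1292.4 = 2854.58
ΣP(Period 0)·Q(Period 1) = 1.21×147 + 2.59×365 + 3.03×69 + 2.98×360 = 177.87 + 945.35 + 209.07 + 1072.8 = 2405.09
Index = 2854.58 / 2405.09 × 100 = 118.6891

118.7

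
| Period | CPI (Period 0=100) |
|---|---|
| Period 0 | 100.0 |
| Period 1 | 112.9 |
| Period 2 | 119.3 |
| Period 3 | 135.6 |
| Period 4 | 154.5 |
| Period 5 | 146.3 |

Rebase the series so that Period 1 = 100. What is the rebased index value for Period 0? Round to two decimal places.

Rebased(Period 0) = 100.0 / 112.9 × 100 = 88.5740

88.57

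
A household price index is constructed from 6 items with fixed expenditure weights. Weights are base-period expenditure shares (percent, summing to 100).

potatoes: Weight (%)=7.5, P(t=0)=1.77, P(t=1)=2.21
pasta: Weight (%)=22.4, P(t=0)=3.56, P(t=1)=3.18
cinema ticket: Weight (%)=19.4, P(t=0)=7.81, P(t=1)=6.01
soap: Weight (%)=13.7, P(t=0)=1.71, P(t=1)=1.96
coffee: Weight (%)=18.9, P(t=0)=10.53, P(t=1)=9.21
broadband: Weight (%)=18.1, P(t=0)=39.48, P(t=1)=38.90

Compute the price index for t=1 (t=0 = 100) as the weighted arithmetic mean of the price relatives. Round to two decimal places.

potatoes: 7.5 × (2.21/1.77) = 7.5 × 1.248588 = 9.3644
pasta: 22.4 × (3.18/3.56) = 22.4 × 0.893258 = 20.0090
cinema ticket: 19.4 × (6.01/7.81) = 19.4 × 0.769526 = 14.9288
soap: 13.7 × (1.96/1.71) = 13.7 × 1.146199 = 15.7029
coffee: 18.9 × (9.21/10.53) = 18.9 × 0.874644 = 16.5308
broadband: 18.1 × (38.90/39.48) = 18.1 × 0.985309 = 17.8341
Index = Σ wᵢ·(p₁ᵢ/p₀ᵢ) = 9.3644 + 20.0090 + 14.9288 + 15.7029 + 16.5308 + 17.8341 = 94.3700

94.37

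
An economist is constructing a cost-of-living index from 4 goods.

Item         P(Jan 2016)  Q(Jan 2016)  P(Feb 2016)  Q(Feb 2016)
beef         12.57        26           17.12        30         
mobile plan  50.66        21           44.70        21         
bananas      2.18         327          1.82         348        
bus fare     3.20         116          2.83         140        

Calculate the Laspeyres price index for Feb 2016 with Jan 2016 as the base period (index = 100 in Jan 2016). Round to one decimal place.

Laspeyres price index uses base-period quantities as weights.
ΣP(Feb 2016)·Q(Jan 2016) = 17.12×26 + 44.70×21 + 1.82×327 + 2.83×116 = 445.12 + 938.7 + 595.14 + 328.28 = 2307.24
ΣP(Jan 2016)·Q(Jan 2016) = 12.57×26 + 50.66×21 + 2.18×327 + 3.20×116 = 326.82 + 1063.86 + 712.86 + 371.2 = 2474.74
Index = 2307.24 / 2474.74 × 100 = 93.2316

93.2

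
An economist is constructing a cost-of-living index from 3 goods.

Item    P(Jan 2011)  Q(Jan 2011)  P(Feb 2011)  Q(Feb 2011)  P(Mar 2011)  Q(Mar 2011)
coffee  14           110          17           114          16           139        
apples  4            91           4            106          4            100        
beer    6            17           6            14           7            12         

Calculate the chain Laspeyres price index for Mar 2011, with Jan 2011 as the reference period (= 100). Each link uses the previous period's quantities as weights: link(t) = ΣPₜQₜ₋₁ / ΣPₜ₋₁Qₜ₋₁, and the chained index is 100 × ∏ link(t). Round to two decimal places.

Link Jan 2011→Feb 2011:
ΣP(Feb 2011)Q(Jan 2011) = 17×110 + 4×91 + 6×17 = 1870 + 364 + 102 = 2336
ΣP(Jan 2011)Q(Jan 2011) = 14×110 + 4×91 + 6×17 = 1540 + 364 + 102 = 2006
link = 2336/2006 = 1.164506
Link Feb 2011→Mar 2011:
ΣP(Mar 2011)Q(Feb 2011) = 16×114 + 4×106 + 7×14 = 1824 + 424 + 98 = 2346
ΣP(Feb 2011)Q(Feb 2011) = 17×114 + 4×106 + 6×14 = 1938 + 424 + 84 = 2446
link = 2346/2446 = 0.959117
Chained index = 100 × 1.164506 × 0.959117 = 111.6898

111.69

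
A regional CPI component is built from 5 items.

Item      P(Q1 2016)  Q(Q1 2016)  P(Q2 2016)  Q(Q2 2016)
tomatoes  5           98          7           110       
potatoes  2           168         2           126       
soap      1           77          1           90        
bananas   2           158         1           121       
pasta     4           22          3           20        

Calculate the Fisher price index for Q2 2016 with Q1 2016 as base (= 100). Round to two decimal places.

103.83

Laspeyres component (base-period weights):
ΣP(Q2 2016)Q(Q1 2016) = 7×98 + 2×168 + 1×77 + 1×158 + 3×22 = 686 + 336 + 77 + 158 + 66 = 1323
ΣP(Q1 2016)Q(Q1 2016) = 5×98 + 2×168 + 1×77 + 2×158 + 4×22 = 490 + 336 + 77 + 316 + 88 = 1307
L = 1323 / 1307 × 100 = 101.2242
Paasche component (current-period weights):
ΣP(Q2 2016)Q(Q2 2016) = 7×110 + 2×126 + 1×90 + 1×121 + 3×20 = 770 + 252 + 90 + 121 + 60 = 1293
ΣP(Q1 2016)Q(Q2 2016) = 5×110 + 2×126 + 1×90 + 2×121 + 4×20 = 550 + 252 + 90 + 242 + 80 = 1214
P = 1293 / 1214 × 100 = 106.5074
Fisher = √(L × P) = √(101.2242 × 106.5074) = 103.8322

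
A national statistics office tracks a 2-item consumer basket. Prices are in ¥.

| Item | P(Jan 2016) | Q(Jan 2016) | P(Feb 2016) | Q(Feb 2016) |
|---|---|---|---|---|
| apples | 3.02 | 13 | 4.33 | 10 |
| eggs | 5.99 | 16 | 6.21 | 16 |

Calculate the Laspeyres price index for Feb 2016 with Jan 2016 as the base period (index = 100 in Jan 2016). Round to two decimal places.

Laspeyres price index uses base-period quantities as weights.
ΣP(Feb 2016)·Q(Jan 2016) = 4.33×13 + 6.21×16 = 56.29 + 99.36 = 155.65
ΣP(Jan 2016)·Q(Jan 2016) = 3.02×13 + 5.99×16 = 39.26 + 95.84 = 135.1
Index = 155.65 / 135.1 × 100 = 115.2110

115.21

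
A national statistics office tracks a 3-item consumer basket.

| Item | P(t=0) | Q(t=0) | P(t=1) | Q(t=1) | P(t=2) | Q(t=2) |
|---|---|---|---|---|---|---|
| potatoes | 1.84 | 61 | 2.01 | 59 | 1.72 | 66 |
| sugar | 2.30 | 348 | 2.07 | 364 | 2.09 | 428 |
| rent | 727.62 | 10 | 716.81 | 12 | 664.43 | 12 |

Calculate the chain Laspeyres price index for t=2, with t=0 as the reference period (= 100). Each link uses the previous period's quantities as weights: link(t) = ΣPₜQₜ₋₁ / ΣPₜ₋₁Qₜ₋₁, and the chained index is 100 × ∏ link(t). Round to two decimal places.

91.24

Link t=0→t=1:
ΣP(t=1)Q(t=0) = 2.01×61 + 2.07×348 + 716.81×10 = 122.61 + 720.36 + 7168.1 = 8011.07
ΣP(t=0)Q(t=0) = 1.84×61 + 2.30×348 + 727.62×10 = 112.24 + 800.4 + 7276.2 = 8188.84
link = 8011.07/8188.84 = 0.978291
Link t=1→t=2:
ΣP(t=2)Q(t=1) = 1.72×59 + 2.09×364 + 664.43×12 = 101.48 + 760.76 + 7973.16 = 8835.4
ΣP(t=1)Q(t=1) = 2.01×59 + 2.07×364 + 716.81×12 = 118.59 + 753.48 + 8601.72 = 9473.79
link = 8835.4/9473.79 = 0.932615
Chained index = 100 × 0.978291 × 0.932615 = 91.2369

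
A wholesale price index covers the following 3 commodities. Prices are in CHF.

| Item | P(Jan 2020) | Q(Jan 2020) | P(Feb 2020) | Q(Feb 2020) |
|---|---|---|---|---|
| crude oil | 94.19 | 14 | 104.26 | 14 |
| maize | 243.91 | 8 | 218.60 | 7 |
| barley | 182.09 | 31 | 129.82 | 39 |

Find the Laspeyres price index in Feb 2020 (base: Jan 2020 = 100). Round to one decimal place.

81.1

Laspeyres price index uses base-period quantities as weights.
ΣP(Feb 2020)·Q(Jan 2020) = 104.26×14 + 218.60×8 + 129.82×31 = 1459.64 + 1748.8 + 4024.42 = 7232.86
ΣP(Jan 2020)·Q(Jan 2020) = 94.19×14 + 243.91×8 + 182.09×31 = 1318.66 + 1951.28 + 5644.79 = 8914.73
Index = 7232.86 / 8914.73 × 100 = 81.1338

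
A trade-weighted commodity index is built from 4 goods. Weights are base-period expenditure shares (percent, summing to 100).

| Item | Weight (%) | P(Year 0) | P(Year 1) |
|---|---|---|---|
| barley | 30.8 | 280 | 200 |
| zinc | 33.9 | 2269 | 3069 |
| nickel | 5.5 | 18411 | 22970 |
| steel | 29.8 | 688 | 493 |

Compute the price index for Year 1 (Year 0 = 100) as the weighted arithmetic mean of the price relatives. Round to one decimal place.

barley: 30.8 × (200/280) = 30.8 × 0.714286 = 22.0000
zinc: 33.9 × (3069/2269) = 33.9 × 1.352578 = 45.8524
nickel: 5.5 × (22970/18411) = 5.5 × 1.247624 = 6.8619
steel: 29.8 × (493/688) = 29.8 × 0.716570 = 21.3538
Index = Σ wᵢ·(p₁ᵢ/p₀ᵢ) = 22.0000 + 45.8524 + 6.8619 + 21.3538 = 96.0681

96.1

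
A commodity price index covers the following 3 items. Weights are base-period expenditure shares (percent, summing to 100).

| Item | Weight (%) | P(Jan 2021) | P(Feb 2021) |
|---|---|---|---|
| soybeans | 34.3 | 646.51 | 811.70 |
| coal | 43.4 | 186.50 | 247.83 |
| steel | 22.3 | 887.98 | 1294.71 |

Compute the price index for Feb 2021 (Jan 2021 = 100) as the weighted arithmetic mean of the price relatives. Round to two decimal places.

soybeans: 34.3 × (811.70/646.51) = 34.3 × 1.255510 = 43.0640
coal: 43.4 × (247.83/186.50) = 43.4 × 1.328847 = 57.6720
steel: 22.3 × (1294.71/887.98) = 22.3 × 1.458040 = 32.5143
Index = Σ wᵢ·(p₁ᵢ/p₀ᵢ) = 43.0640 + 57.6720 + 32.5143 = 133.2503

133.25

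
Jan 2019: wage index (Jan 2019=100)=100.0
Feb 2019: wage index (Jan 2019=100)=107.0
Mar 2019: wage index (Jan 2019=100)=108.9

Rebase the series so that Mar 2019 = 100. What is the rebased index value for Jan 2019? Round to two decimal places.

Rebased(Jan 2019) = 100.0 / 108.9 × 100 = 91.8274

91.83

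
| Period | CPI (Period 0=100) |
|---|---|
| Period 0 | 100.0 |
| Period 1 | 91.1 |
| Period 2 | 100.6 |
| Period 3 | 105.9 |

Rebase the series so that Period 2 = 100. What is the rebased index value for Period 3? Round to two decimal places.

105.27

Rebased(Period 3) = 105.9 / 100.6 × 100 = 105.2684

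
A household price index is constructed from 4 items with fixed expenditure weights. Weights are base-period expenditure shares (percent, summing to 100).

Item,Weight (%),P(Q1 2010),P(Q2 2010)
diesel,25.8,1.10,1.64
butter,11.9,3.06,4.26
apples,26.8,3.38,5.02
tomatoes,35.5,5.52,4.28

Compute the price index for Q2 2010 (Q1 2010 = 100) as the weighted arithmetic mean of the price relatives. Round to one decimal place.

diesel: 25.8 × (1.64/1.10) = 25.8 × 1.490909 = 38.4655
butter: 11.9 × (4.26/3.06) = 11.9 × 1.392157 = 16.5667
apples: 26.8 × (5.02/3.38) = 26.8 × 1.485207 = 39.8036
tomatoes: 35.5 × (4.28/5.52) = 35.5 × 0.775362 = 27.5254
Index = Σ wᵢ·(p₁ᵢ/p₀ᵢ) = 38.4655 + 16.5667 + 39.8036 + 27.5254 = 122.3610

122.4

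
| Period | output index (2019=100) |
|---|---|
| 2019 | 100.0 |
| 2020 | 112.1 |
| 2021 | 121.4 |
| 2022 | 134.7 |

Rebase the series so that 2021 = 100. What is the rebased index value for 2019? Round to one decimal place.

82.4

Rebased(2019) = 100.0 / 121.4 × 100 = 82.3723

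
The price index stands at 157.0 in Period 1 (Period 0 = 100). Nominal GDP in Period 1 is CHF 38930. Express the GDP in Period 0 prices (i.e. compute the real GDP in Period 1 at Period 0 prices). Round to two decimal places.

24796.18

Real = Nominal ÷ (Index/100) = 38930 ÷ (157.0/100)
     = 38930 ÷ 1.570 = 24796.1783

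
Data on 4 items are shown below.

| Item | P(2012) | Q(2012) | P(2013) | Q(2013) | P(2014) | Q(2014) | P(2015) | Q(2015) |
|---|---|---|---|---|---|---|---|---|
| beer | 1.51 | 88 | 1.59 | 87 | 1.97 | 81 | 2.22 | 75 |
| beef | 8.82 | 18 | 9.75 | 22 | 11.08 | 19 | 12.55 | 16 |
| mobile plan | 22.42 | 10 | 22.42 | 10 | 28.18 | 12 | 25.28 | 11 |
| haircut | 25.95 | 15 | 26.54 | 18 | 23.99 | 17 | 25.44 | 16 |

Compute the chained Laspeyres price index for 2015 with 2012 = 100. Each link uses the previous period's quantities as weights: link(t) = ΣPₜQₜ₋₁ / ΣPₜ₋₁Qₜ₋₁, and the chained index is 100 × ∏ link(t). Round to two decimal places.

Link 2012→2013:
ΣP(2013)Q(2012) = 1.59×88 + 9.75×18 + 22.42×10 + 26.54×15 = 139.92 + 175.5 + 224.2 + 398.1 = 937.72
ΣP(2012)Q(2012) = 1.51×88 + 8.82×18 + 22.42×10 + 25.95×15 = 132.88 + 158.76 + 224.2 + 389.25 = 905.09
link = 937.72/905.09 = 1.036052
Link 2013→2014:
ΣP(2014)Q(2013) = 1.97×87 + 11.08×22 + 28.18×10 + 23.99×18 = 171.39 + 243.76 + 281.8 + 431.82 = 1128.77
ΣP(2013)Q(2013) = 1.59×87 + 9.75×22 + 22.42×10 + 26.54×18 = 138.33 + 214.5 + 224.2 + 477.72 = 1054.75
link = 1128.77/1054.75 = 1.070178
Link 2014→2015:
ΣP(2015)Q(2014) = 2.22×81 + 12.55×19 + 25.28×12 + 25.44×17 = 179.82 + 238.45 + 303.36 + 432.48 = 1154.11
ΣP(2014)Q(2014) = 1.97×81 + 11.08×19 + 28.18×12 + 23.99×17 = 159.57 + 210.52 + 338.16 + 407.83 = 1116.08
link = 1154.11/1116.08 = 1.034075
Chained index = 100 × 1.036052 × 1.070178 × 1.034075 = 114.6540

114.65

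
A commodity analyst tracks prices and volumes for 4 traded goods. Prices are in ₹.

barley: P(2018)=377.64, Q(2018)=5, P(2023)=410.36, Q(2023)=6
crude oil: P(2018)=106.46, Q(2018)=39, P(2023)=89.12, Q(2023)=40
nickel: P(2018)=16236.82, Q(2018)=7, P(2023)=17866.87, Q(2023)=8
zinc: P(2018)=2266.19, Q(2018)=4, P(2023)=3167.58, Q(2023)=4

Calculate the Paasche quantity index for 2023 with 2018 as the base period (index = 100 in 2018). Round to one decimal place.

112.8

Paasche quantity index uses current-period prices as weights.
ΣP(2023)·Q(2023) = 410.36×6 + 89.12×40 + 17866.87×8 + 3167.58×4 = 2462.16 + 3564.8 + 142934.96 + 12670.32 = 161632.24
ΣP(2023)·Q(2018) = 410.36×5 + 89.12×39 + 17866.87×7 + 3167.58×4 = 2051.8 + 3475.68 + 125068.09 + 12670.32 = 143265.89
Index = 161632.24 / 143265.89 × 100 = 112.8198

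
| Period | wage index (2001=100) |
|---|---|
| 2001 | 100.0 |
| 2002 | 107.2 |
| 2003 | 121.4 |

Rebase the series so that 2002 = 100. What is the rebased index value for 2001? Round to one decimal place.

93.3

Rebased(2001) = 100.0 / 107.2 × 100 = 93.2836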